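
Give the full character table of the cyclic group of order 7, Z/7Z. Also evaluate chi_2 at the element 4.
Character table of Z/7Z (irreps indexed chi_0,...,chi_6 with chi_k(m) = zeta_7^(k*m), zeta_7 = exp(2*pi*i/7)):
  irrep \ class  {0} (size 1)  {1} (size 1)    {2} (size 1)    {3} (size 1)    {4} (size 1)    {5} (size 1)    {6} (size 1)  
  chi_0          1             1               1               1               1               1               1             
  chi_1          1             exp(2*I*pi/7)   exp(4*I*pi/7)   exp(6*I*pi/7)   exp(-6*I*pi/7)  exp(-4*I*pi/7)  exp(-2*I*pi/7)
  chi_2          1             exp(4*I*pi/7)   exp(-6*I*pi/7)  exp(-2*I*pi/7)  exp(2*I*pi/7)   exp(6*I*pi/7)   exp(-4*I*pi/7)
  chi_3          1             exp(6*I*pi/7)   exp(-2*I*pi/7)  exp(4*I*pi/7)   exp(-4*I*pi/7)  exp(2*I*pi/7)   exp(-6*I*pi/7)
  chi_4          1             exp(-6*I*pi/7)  exp(2*I*pi/7)   exp(-4*I*pi/7)  exp(4*I*pi/7)   exp(-2*I*pi/7)  exp(6*I*pi/7) 
  chi_5          1             exp(-4*I*pi/7)  exp(6*I*pi/7)   exp(2*I*pi/7)   exp(-2*I*pi/7)  exp(-6*I*pi/7)  exp(4*I*pi/7) 
  chi_6          1             exp(-2*I*pi/7)  exp(-4*I*pi/7)  exp(-6*I*pi/7)  exp(6*I*pi/7)   exp(4*I*pi/7)   exp(2*I*pi/7) 

Spot check: chi_2(4) = zeta_7^(2*4) = zeta_7^8 = exp(2*I*pi/7).

Details: Z/7Z is abelian, so all 7 irreducible complex representations are 1-dimensional. They are given by chi_k(m) = zeta_7^(k*m) for k = 0,...,6. Row orthogonality: sum_m chi_k(m) conj(chi_l(m)) = 7 * [k = l].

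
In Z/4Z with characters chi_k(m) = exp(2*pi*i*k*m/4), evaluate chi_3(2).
chi_3(2) = zeta_4^6 = -1

Justification: chi_3(2) = zeta_4^(3*2) = zeta_4^6. Since zeta_4^4 = 1, this equals zeta_4^2 = exp(2*pi*i*2/4) = -1.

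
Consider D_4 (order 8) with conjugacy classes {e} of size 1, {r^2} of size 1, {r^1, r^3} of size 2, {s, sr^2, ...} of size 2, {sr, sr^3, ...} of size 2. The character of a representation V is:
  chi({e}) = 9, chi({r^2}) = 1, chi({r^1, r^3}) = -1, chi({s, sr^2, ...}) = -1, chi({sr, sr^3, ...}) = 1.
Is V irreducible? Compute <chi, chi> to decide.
Not irreducible (reducible): <chi, chi> = 11 > 1.

Derivation: <chi, chi> = (1/|G|) sum_C |C| * |chi(C)|^2 = (1/8)[1*|9|^2 + 1*|1|^2 + 2*|-1|^2 + 2*|-1|^2 + 2*|1|^2]
  = (1/8)[(81) + (1) + (2) + (2) + (2)] = 88/8 = 11.
A character is irreducible iff <chi, chi> = 1, so this representation is reducible.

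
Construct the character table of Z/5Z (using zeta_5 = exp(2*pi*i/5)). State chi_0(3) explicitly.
Character table of Z/5Z (irreps indexed chi_0,...,chi_4 with chi_k(m) = zeta_5^(k*m), zeta_5 = exp(2*pi*i/5)):
  irrep \ class  {0} (size 1)  {1} (size 1)    {2} (size 1)    {3} (size 1)    {4} (size 1)  
  chi_0          1             1               1               1               1             
  chi_1          1             exp(2*I*pi/5)   exp(4*I*pi/5)   exp(-4*I*pi/5)  exp(-2*I*pi/5)
  chi_2          1             exp(4*I*pi/5)   exp(-2*I*pi/5)  exp(2*I*pi/5)   exp(-4*I*pi/5)
  chi_3          1             exp(-4*I*pi/5)  exp(2*I*pi/5)   exp(-2*I*pi/5)  exp(4*I*pi/5) 
  chi_4          1             exp(-2*I*pi/5)  exp(-4*I*pi/5)  exp(4*I*pi/5)   exp(2*I*pi/5) 

Spot check: chi_0(3) = zeta_5^(0*3) = zeta_5^0 = 1.

Justification: Z/5Z is abelian, so all 5 irreducible complex representations are 1-dimensional. They are given by chi_k(m) = zeta_5^(k*m) for k = 0,...,4. Row orthogonality: sum_m chi_k(m) conj(chi_l(m)) = 5 * [k = l].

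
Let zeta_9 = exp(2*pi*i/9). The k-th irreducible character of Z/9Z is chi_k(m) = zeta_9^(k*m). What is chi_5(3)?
chi_5(3) = zeta_9^15 = exp(-2*I*pi/3)

Details: chi_5(3) = zeta_9^(5*3) = zeta_9^15. Since zeta_9^9 = 1, this equals zeta_9^6 = exp(2*pi*i*6/9) = exp(-2*I*pi/3).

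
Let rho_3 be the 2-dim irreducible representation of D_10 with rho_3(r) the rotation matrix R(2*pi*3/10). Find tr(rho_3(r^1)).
chi_{rho_3}(r^1) = 2*cos(2*pi*3*1/10) = 1/2 - sqrt(5)/2

Derivation: rho_3(r^1) is rotation by angle 2*pi*3*1/10, whose trace is 2*cos(2*pi*3*1/10) = 1/2 - sqrt(5)/2.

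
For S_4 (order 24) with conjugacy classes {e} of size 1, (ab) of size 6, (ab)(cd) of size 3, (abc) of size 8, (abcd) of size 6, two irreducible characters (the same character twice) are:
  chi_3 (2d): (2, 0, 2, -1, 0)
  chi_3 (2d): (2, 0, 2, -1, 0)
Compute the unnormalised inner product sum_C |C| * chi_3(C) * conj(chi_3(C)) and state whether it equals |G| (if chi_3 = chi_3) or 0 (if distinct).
Sum = 24 = |G| = 24; so <chi_3, chi_3> = 1 (norm-1 confirms irreducibility).

Details: Compute term by term over conjugacy classes (|C| * chi_3(C) * conj(chi_3(C))):
  1*(2)*conj(2) + 6*(0)*conj(0) + 3*(2)*conj(2) + 8*(-1)*conj(-1) + 6*(0)*conj(0)
  = (4) + (0) + (12) + (8) + (0)
  = 24.
Dividing by |G| = 24 gives 24/24 = 1, matching the row-orthogonality relation <chi_3, chi_3> = [chi_3 = chi_3].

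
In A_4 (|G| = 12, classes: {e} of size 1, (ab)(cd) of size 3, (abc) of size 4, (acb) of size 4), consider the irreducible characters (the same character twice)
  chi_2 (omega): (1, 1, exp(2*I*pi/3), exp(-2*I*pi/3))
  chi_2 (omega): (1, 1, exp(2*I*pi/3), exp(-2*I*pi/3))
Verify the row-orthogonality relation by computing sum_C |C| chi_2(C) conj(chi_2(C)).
Sum = 12 = |G| = 12; so <chi_2, chi_2> = 1 (norm-1 confirms irreducibility).

Working: Compute term by term over conjugacy classes (|C| * chi_2(C) * conj(chi_2(C))):
  1*(1)*conj(1) + 3*(1)*conj(1) + 4*(exp(2*I*pi/3))*conj(exp(2*I*pi/3)) + 4*(exp(-2*I*pi/3))*conj(exp(-2*I*pi/3))
  = (1) + (3) + (4) + (4)
  = 12.
(Exp terms are combined using exp(i*s)*conj(exp(i*t)) = exp(i*(s-t)), and sums of them are collapsed using the identity that for every m > 1 the m distinct m-th roots of unity sum to 0, e.g. 1 + exp(2*I*pi/3) + exp(-2*I*pi/3) = 0.)
Dividing by |G| = 12 gives 12/12 = 1, matching the row-orthogonality relation <chi_2, chi_2> = [chi_2 = chi_2].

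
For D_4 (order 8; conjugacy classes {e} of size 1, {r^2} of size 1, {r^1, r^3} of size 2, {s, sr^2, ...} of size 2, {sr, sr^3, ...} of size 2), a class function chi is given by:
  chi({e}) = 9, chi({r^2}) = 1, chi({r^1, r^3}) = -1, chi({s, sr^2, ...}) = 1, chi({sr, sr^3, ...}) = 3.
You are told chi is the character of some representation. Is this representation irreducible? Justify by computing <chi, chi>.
Not irreducible (reducible): <chi, chi> = 13 > 1.

Reasoning: <chi, chi> = (1/|G|) sum_C |C| * |chi(C)|^2 = (1/8)[1*|9|^2 + 1*|1|^2 + 2*|-1|^2 + 2*|1|^2 + 2*|3|^2]
  = (1/8)[(81) + (1) + (2) + (2) + (18)] = 104/8 = 13.
A character is irreducible iff <chi, chi> = 1, so this representation is reducible.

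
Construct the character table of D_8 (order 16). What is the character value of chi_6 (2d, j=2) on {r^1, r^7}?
Conjugacy classes: {e} of size 1, {r^4} of size 1, {r^1, r^7} of size 2, {r^2, r^6} of size 2, {r^3, r^5} of size 2, {s, sr^2, ...} of size 4, {sr, sr^3, ...} of size 4.
Character table:
  irrep \ class              {e} (size 1)  {r^4} (size 1)  {r^1, r^7} (size 2)  {r^2, r^6} (size 2)  {r^3, r^5} (size 2)  {s, sr^2, ...} (size 4)  {sr, sr^3, ...} (size 4)
  chi_1 (triv)               1             1               1                    1                    1                    1                        1                       
  chi_2 (sign: r->1, s->-1)  1             1               1                    1                    1                    -1                       -1                      
  chi_3 (r->-1, s->1)        1             1               -1                   1                    -1                   1                        -1                      
  chi_4 (r->-1, s->-1)       1             1               -1                   1                    -1                   -1                       1                       
  chi_5 (2d, j=1)            2             -2              sqrt(2)              0                    -sqrt(2)             0                        0                       
  chi_6 (2d, j=2)            2             2               0                    -2                   0                    0                        0                       
  chi_7 (2d, j=3)            2             -2              -sqrt(2)             0                    sqrt(2)              0                        0                       

Spot check: chi_6 (2d, j=2) on {r^1, r^7} = 0.

Working: D_8 has order 2*8 = 16 with 7 conjugacy classes, hence 7 irreducibles. Sum of squared dims 1 + 1 + 1 + 1 + 4 + 4 + 4 = 16 = |G|. Linear characters come from the abelianisation; the 2-dimensional irreps have character r^k -> 2*cos(2*pi*j*k/8), reflections -> 0.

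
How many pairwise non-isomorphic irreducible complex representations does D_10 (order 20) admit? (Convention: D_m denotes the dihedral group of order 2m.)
8

Solution. The number of irreducible complex representations of a finite group equals its number of conjugacy classes. D_10 has 8 conjugacy classes (n/2 + 3 for n even), so D_10 (order 20) has exactly 8 irreducible complex representations.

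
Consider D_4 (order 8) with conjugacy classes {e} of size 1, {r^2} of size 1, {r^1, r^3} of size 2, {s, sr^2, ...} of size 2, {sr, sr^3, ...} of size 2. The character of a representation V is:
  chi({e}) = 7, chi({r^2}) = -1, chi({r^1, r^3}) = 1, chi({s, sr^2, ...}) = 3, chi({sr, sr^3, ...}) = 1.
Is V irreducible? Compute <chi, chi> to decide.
Not irreducible (reducible): <chi, chi> = 9 > 1.

Explanation: <chi, chi> = (1/|G|) sum_C |C| * |chi(C)|^2 = (1/8)[1*|7|^2 + 1*|-1|^2 + 2*|1|^2 + 2*|3|^2 + 2*|1|^2]
  = (1/8)[(49) + (1) + (2) + (18) + (2)] = 72/8 = 9.
A character is irreducible iff <chi, chi> = 1, so this representation is reducible.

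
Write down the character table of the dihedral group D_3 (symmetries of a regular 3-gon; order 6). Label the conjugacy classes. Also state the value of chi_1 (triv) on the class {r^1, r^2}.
Conjugacy classes: {e} of size 1, {r^1, r^2} of size 2, {s, sr, ..., sr^2} of size 3.
Character table:
  irrep \ class              {e} (size 1)  {r^1, r^2} (size 2)  {s, sr, ..., sr^2} (size 3)
  chi_1 (triv)               1             1                    1                          
  chi_2 (sign: r->1, s->-1)  1             1                    -1                         
  chi_3 (2d, j=1)            2             -1                   0                          

Spot check: chi_1 (triv) on {r^1, r^2} = 1.

Justification: D_3 has order 2*3 = 6 with 3 conjugacy classes, hence 3 irreducibles. Sum of squared dims 1 + 1 + 4 = 6 = |G|. Linear characters come from the abelianisation; the 2-dimensional irreps have character r^k -> 2*cos(2*pi*j*k/3), reflections -> 0.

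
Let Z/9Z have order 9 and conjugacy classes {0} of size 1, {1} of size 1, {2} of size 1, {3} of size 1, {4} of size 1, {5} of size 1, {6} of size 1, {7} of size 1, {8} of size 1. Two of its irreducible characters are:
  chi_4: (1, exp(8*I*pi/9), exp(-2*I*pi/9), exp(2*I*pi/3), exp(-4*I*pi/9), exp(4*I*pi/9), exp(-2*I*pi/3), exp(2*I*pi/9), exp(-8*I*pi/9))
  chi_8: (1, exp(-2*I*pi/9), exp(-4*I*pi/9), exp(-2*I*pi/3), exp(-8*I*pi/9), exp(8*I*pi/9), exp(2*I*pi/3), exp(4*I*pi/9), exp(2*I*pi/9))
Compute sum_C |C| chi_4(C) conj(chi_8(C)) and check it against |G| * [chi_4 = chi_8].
Sum = 0; so <chi_4, chi_8> = 0 (distinct irreducibles are orthogonal).

Why: Compute term by term over conjugacy classes (|C| * chi_4(C) * conj(chi_8(C))):
  1*(1)*conj(1) + 1*(exp(8*I*pi/9))*conj(exp(-2*I*pi/9)) + 1*(exp(-2*I*pi/9))*conj(exp(-4*I*pi/9)) + 1*(exp(2*I*pi/3))*conj(exp(-2*I*pi/3)) + 1*(exp(-4*I*pi/9))*conj(exp(-8*I*pi/9)) + 1*(exp(4*I*pi/9))*conj(exp(8*I*pi/9)) + 1*(exp(-2*I*pi/3))*conj(exp(2*I*pi/3)) + 1*(exp(2*I*pi/9))*conj(exp(4*I*pi/9)) + 1*(exp(-8*I*pi/9))*conj(exp(2*I*pi/9))
  = (1) + (exp(-8*I*pi/9)) + (exp(2*I*pi/9)) + (exp(-2*I*pi/3)) + (exp(4*I*pi/9)) + (exp(-4*I*pi/9)) + (exp(2*I*pi/3)) + (exp(-2*I*pi/9)) + (exp(8*I*pi/9))
  = 0.
(Exp terms are combined using exp(i*s)*conj(exp(i*t)) = exp(i*(s-t)), and sums of them are collapsed using the identity that for every m > 1 the m distinct m-th roots of unity sum to 0, e.g. 1 + exp(2*I*pi/3) + exp(-2*I*pi/3) = 0.)
Dividing by |G| = 9 gives 0/9 = 0, matching the row-orthogonality relation <chi_4, chi_8> = [chi_4 = chi_8].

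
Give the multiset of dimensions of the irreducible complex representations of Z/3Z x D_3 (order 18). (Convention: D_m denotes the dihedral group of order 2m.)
Dimensions: 1, 1, 1, 1, 1, 1, 2, 2, 2

Solution. There are 9 irreducibles (= number of conjugacy classes). Their dimensions d_i satisfy sum d_i^2 = |G| = 18: 1 + 1 + 1 + 1 + 1 + 1 + 4 + 4 + 4 = 18. (For the product with Z/3Z: each of the 3 1-dim characters of Z/3Z tensors with each irrep of D_3, giving 3 copies of each D_3-dimension.)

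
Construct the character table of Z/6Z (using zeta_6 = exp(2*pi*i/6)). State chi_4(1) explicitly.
Character table of Z/6Z (irreps indexed chi_0,...,chi_5 with chi_k(m) = zeta_6^(k*m), zeta_6 = exp(2*pi*i/6)):
  irrep \ class  {0} (size 1)  {1} (size 1)    {2} (size 1)    {3} (size 1)  {4} (size 1)    {5} (size 1)  
  chi_0          1             1               1               1             1               1             
  chi_1          1             exp(I*pi/3)     exp(2*I*pi/3)   -1            exp(-2*I*pi/3)  exp(-I*pi/3)  
  chi_2          1             exp(2*I*pi/3)   exp(-2*I*pi/3)  1             exp(2*I*pi/3)   exp(-2*I*pi/3)
  chi_3          1             -1              1               -1            1               -1            
  chi_4          1             exp(-2*I*pi/3)  exp(2*I*pi/3)   1             exp(-2*I*pi/3)  exp(2*I*pi/3) 
  chi_5          1             exp(-I*pi/3)    exp(-2*I*pi/3)  -1            exp(2*I*pi/3)   exp(I*pi/3)   

Spot check: chi_4(1) = zeta_6^(4*1) = zeta_6^4 = exp(-2*I*pi/3).

Z/6Z is abelian, so all 6 irreducible complex representations are 1-dimensional. They are given by chi_k(m) = zeta_6^(k*m) for k = 0,...,5. Row orthogonality: sum_m chi_k(m) conj(chi_l(m)) = 6 * [k = l].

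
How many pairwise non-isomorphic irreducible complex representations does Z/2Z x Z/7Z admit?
14

Solution. The number of irreducible complex representations of a finite group equals its number of conjugacy classes. Z/2Z x Z/7Z is abelian of order 14, so every element is its own conjugacy class: 14 classes, so Z/2Z x Z/7Z (order 14) has exactly 14 irreducible complex representations.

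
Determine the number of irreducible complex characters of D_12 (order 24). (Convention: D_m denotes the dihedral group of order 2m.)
9

Solution. The number of irreducible complex representations of a finite group equals its number of conjugacy classes. D_12 has 9 conjugacy classes (n/2 + 3 for n even), so D_12 (order 24) has exactly 9 irreducible complex representations.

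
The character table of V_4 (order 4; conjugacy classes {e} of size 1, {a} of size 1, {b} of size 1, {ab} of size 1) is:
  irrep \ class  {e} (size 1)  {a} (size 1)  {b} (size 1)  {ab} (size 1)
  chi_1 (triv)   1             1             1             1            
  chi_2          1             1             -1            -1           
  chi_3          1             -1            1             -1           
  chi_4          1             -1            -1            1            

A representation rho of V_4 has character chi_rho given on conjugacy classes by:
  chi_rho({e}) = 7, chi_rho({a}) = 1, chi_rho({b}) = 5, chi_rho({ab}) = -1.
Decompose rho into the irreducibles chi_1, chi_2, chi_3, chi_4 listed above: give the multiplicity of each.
Multiplicities: chi_1: 3, chi_2: 1, chi_3: 3, chi_4: 0.

Solution. Use <chi_rho, chi> = (1/|G|) sum_C |C| * chi_rho(C) * conj(chi(C)) with |G| = 4 for each irreducible chi in the table:
  <chi_rho, chi_1> = (1/4)[1*(7)*conj(1) + 1*(1)*conj(1) + 1*(5)*conj(1) + 1*(-1)*conj(1)]
      = (1/4)[(7) + (1) + (5) + (-1)] = 12/4 = 3
  <chi_rho, chi_2> = (1/4)[1*(7)*conj(1) + 1*(1)*conj(1) + 1*(5)*conj(-1) + 1*(-1)*conj(-1)]
      = (1/4)[(7) + (1) + (-5) + (1)] = 4/4 = 1
  <chi_rho, chi_3> = (1/4)[1*(7)*conj(1) + 1*(1)*conj(-1) + 1*(5)*conj(1) + 1*(-1)*conj(-1)]
      = (1/4)[(7) + (-1) + (5) + (1)] = 12/4 = 3
  <chi_rho, chi_4> = (1/4)[1*(7)*conj(1) + 1*(1)*conj(-1) + 1*(5)*conj(-1) + 1*(-1)*conj(1)]
      = (1/4)[(7) + (-1) + (-5) + (-1)] = 0/4 = 0
Dimension check: dim(rho) = sum (mult * dim) = 3*1 + 1*1 + 3*1 + 0*1 = 7 = chi_rho(e) = 7.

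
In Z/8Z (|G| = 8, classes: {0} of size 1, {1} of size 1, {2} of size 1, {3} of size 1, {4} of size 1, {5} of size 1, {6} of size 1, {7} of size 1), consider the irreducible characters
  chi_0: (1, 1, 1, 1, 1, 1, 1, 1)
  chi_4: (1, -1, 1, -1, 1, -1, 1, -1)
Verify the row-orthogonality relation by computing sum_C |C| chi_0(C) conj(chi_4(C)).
Sum = 0; so <chi_0, chi_4> = 0 (distinct irreducibles are orthogonal).

Details: Compute term by term over conjugacy classes (|C| * chi_0(C) * conj(chi_4(C))):
  1*(1)*conj(1) + 1*(1)*conj(-1) + 1*(1)*conj(1) + 1*(1)*conj(-1) + 1*(1)*conj(1) + 1*(1)*conj(-1) + 1*(1)*conj(1) + 1*(1)*conj(-1)
  = (1) + (-1) + (1) + (-1) + (1) + (-1) + (1) + (-1)
  = 0.
(Exp terms are combined using exp(i*s)*conj(exp(i*t)) = exp(i*(s-t)), and sums of them are collapsed using the identity that for every m > 1 the m distinct m-th roots of unity sum to 0, e.g. 1 + exp(2*I*pi/3) + exp(-2*I*pi/3) = 0.)
Dividing by |G| = 8 gives 0/8 = 0, matching the row-orthogonality relation <chi_0, chi_4> = [chi_0 = chi_4].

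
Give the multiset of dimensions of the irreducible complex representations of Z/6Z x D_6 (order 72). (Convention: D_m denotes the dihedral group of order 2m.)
Dimensions: 1, 1, 1, 1, 1, 1, 1, 1, 1, 1, 1, 1, 1, 1, 1, 1, 1, 1, 1, 1, 1, 1, 1, 1, 2, 2, 2, 2, 2, 2, 2, 2, 2, 2, 2, 2

Argument: There are 36 irreducibles (= number of conjugacy classes). Their dimensions d_i satisfy sum d_i^2 = |G| = 72: 1 + 1 + 1 + 1 + 1 + 1 + 1 + 1 + 1 + 1 + 1 + 1 + 1 + 1 + 1 + 1 + 1 + 1 + 1 + 1 + 1 + 1 + 1 + 1 + 4 + 4 + 4 + 4 + 4 + 4 + 4 + 4 + 4 + 4 + 4 + 4 = 72. (For the product with Z/6Z: each of the 6 1-dim characters of Z/6Z tensors with each irrep of D_6, giving 6 copies of each D_6-dimension.)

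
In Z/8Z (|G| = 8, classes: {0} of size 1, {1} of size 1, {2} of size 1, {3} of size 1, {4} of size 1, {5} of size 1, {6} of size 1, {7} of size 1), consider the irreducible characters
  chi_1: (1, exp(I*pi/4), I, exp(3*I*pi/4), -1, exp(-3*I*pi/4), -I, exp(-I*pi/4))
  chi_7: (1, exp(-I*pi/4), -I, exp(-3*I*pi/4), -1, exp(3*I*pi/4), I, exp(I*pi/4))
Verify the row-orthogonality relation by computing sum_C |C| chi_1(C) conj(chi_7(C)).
Sum = 0; so <chi_1, chi_7> = 0 (distinct irreducibles are orthogonal).

Compute term by term over conjugacy classes (|C| * chi_1(C) * conj(chi_7(C))):
  1*(1)*conj(1) + 1*(exp(I*pi/4))*conj(exp(-I*pi/4)) + 1*(I)*conj(-I) + 1*(exp(3*I*pi/4))*conj(exp(-3*I*pi/4)) + 1*(-1)*conj(-1) + 1*(exp(-3*I*pi/4))*conj(exp(3*I*pi/4)) + 1*(-I)*conj(I) + 1*(exp(-I*pi/4))*conj(exp(I*pi/4))
  = (1) + (I) + (-1) + (-I) + (1) + (I) + (-1) + (-I)
  = 0.
(Exp terms are combined using exp(i*s)*conj(exp(i*t)) = exp(i*(s-t)), and sums of them are collapsed using the identity that for every m > 1 the m distinct m-th roots of unity sum to 0, e.g. 1 + exp(2*I*pi/3) + exp(-2*I*pi/3) = 0.)
Dividing by |G| = 8 gives 0/8 = 0, matching the row-orthogonality relation <chi_1, chi_7> = [chi_1 = chi_7].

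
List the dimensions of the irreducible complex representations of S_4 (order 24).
Dimensions: 1, 1, 2, 3, 3

Derivation: There are 5 irreducibles (= number of conjugacy classes). Their dimensions d_i satisfy sum d_i^2 = |G| = 24: 1 + 1 + 4 + 9 + 9 = 24.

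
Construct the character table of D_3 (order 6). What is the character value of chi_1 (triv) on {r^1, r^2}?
Conjugacy classes: {e} of size 1, {r^1, r^2} of size 2, {s, sr, ..., sr^2} of size 3.
Character table:
  irrep \ class              {e} (size 1)  {r^1, r^2} (size 2)  {s, sr, ..., sr^2} (size 3)
  chi_1 (triv)               1             1                    1                          
  chi_2 (sign: r->1, s->-1)  1             1                    -1                         
  chi_3 (2d, j=1)            2             -1                   0                          

Spot check: chi_1 (triv) on {r^1, r^2} = 1.

Justification: D_3 has order 2*3 = 6 with 3 conjugacy classes, hence 3 irreducibles. Sum of squared dims 1 + 1 + 4 = 6 = |G|. Linear characters come from the abelianisation; the 2-dimensional irreps have character r^k -> 2*cos(2*pi*j*k/3), reflections -> 0.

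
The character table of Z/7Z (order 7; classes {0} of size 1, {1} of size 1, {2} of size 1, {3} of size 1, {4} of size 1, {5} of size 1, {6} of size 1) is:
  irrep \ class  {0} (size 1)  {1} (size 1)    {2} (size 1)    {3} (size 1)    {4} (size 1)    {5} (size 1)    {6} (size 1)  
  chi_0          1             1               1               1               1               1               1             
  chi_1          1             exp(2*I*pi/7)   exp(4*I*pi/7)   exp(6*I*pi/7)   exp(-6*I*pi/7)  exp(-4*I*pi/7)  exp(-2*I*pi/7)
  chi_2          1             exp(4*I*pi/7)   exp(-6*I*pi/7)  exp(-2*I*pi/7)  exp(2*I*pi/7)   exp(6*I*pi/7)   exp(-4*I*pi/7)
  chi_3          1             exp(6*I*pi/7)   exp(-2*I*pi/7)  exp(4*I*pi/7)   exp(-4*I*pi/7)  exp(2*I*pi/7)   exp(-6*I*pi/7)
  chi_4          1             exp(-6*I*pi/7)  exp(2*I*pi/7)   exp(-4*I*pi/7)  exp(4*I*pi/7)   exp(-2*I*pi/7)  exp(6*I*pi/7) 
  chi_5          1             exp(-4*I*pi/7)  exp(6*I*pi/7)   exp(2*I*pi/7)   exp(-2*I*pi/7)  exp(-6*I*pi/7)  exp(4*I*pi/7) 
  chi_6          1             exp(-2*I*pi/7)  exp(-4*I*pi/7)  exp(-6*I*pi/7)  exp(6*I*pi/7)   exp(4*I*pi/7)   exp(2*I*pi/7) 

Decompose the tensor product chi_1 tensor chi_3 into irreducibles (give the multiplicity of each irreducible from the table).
chi_1 tensor chi_3 = chi_4 (all other irreducibles have multiplicity 0).

Argument: The character of a tensor product is the pointwise product (chi_1 * chi_3)(C) = chi_1(C) * chi_3(C):
  {0}: (1)*(1), {1}: (exp(2*I*pi/7))*(exp(6*I*pi/7)), {2}: (exp(4*I*pi/7))*(exp(-2*I*pi/7)), {3}: (exp(6*I*pi/7))*(exp(4*I*pi/7)), {4}: (exp(-6*I*pi/7))*(exp(-4*I*pi/7)), {5}: (exp(-4*I*pi/7))*(exp(2*I*pi/7)), {6}: (exp(-2*I*pi/7))*(exp(-6*I*pi/7))
so (chi_1 * chi_3) takes values
  {0} -> 1, {1} -> exp(-6*I*pi/7), {2} -> exp(2*I*pi/7), {3} -> exp(-4*I*pi/7), {4} -> exp(4*I*pi/7), {5} -> exp(-2*I*pi/7), {6} -> exp(6*I*pi/7).
Now take the inner product of this character with each irreducible chi from the table, <chi_1*chi_3, chi> = (1/7) sum_C |C| (chi_1*chi_3)(C) conj(chi(C)):
  <chi_1*chi_3, chi_0> = (1/7)[1*(1)*conj(1) + 1*(exp(-6*I*pi/7))*conj(1) + 1*(exp(2*I*pi/7))*conj(1) + 1*(exp(-4*I*pi/7))*conj(1) + 1*(exp(4*I*pi/7))*conj(1) + 1*(exp(-2*I*pi/7))*conj(1) + 1*(exp(6*I*pi/7))*conj(1)]
      = (1/7)[(1) + (exp(-6*I*pi/7)) + (exp(2*I*pi/7)) + (exp(-4*I*pi/7)) + (exp(4*I*pi/7)) + (exp(-2*I*pi/7)) + (exp(6*I*pi/7))] = 0/7 = 0
  <chi_1*chi_3, chi_1> = (1/7)[1*(1)*conj(1) + 1*(exp(-6*I*pi/7))*conj(exp(2*I*pi/7)) + 1*(exp(2*I*pi/7))*conj(exp(4*I*pi/7)) + 1*(exp(-4*I*pi/7))*conj(exp(6*I*pi/7)) + 1*(exp(4*I*pi/7))*conj(exp(-6*I*pi/7)) + 1*(exp(-2*I*pi/7))*conj(exp(-4*I*pi/7)) + 1*(exp(6*I*pi/7))*conj(exp(-2*I*pi/7))]
      = (1/7)[(1) + (exp(6*I*pi/7)) + (exp(-2*I*pi/7)) + (exp(4*I*pi/7)) + (exp(-4*I*pi/7)) + (exp(2*I*pi/7)) + (exp(-6*I*pi/7))] = 0/7 = 0
  <chi_1*chi_3, chi_2> = (1/7)[1*(1)*conj(1) + 1*(exp(-6*I*pi/7))*conj(exp(4*I*pi/7)) + 1*(exp(2*I*pi/7))*conj(exp(-6*I*pi/7)) + 1*(exp(-4*I*pi/7))*conj(exp(-2*I*pi/7)) + 1*(exp(4*I*pi/7))*conj(exp(2*I*pi/7)) + 1*(exp(-2*I*pi/7))*conj(exp(6*I*pi/7)) + 1*(exp(6*I*pi/7))*conj(exp(-4*I*pi/7))]
      = (1/7)[(1) + (exp(4*I*pi/7)) + (exp(-6*I*pi/7)) + (exp(-2*I*pi/7)) + (exp(2*I*pi/7)) + (exp(6*I*pi/7)) + (exp(-4*I*pi/7))] = 0/7 = 0
  <chi_1*chi_3, chi_3> = (1/7)[1*(1)*conj(1) + 1*(exp(-6*I*pi/7))*conj(exp(6*I*pi/7)) + 1*(exp(2*I*pi/7))*conj(exp(-2*I*pi/7)) + 1*(exp(-4*I*pi/7))*conj(exp(4*I*pi/7)) + 1*(exp(4*I*pi/7))*conj(exp(-4*I*pi/7)) + 1*(exp(-2*I*pi/7))*conj(exp(2*I*pi/7)) + 1*(exp(6*I*pi/7))*conj(exp(-6*I*pi/7))]
      = (1/7)[(1) + (exp(2*I*pi/7)) + (exp(4*I*pi/7)) + (exp(6*I*pi/7)) + (exp(-6*I*pi/7)) + (exp(-4*I*pi/7)) + (exp(-2*I*pi/7))] = 0/7 = 0
  <chi_1*chi_3, chi_4> = (1/7)[1*(1)*conj(1) + 1*(exp(-6*I*pi/7))*conj(exp(-6*I*pi/7)) + 1*(exp(2*I*pi/7))*conj(exp(2*I*pi/7)) + 1*(exp(-4*I*pi/7))*conj(exp(-4*I*pi/7)) + 1*(exp(4*I*pi/7))*conj(exp(4*I*pi/7)) + 1*(exp(-2*I*pi/7))*conj(exp(-2*I*pi/7)) + 1*(exp(6*I*pi/7))*conj(exp(6*I*pi/7))]
      = (1/7)[(1) + (1) + (1) + (1) + (1) + (1) + (1)] = 7/7 = 1
  <chi_1*chi_3, chi_5> = (1/7)[1*(1)*conj(1) + 1*(exp(-6*I*pi/7))*conj(exp(-4*I*pi/7)) + 1*(exp(2*I*pi/7))*conj(exp(6*I*pi/7)) + 1*(exp(-4*I*pi/7))*conj(exp(2*I*pi/7)) + 1*(exp(4*I*pi/7))*conj(exp(-2*I*pi/7)) + 1*(exp(-2*I*pi/7))*conj(exp(-6*I*pi/7)) + 1*(exp(6*I*pi/7))*conj(exp(4*I*pi/7))]
      = (1/7)[(1) + (exp(-2*I*pi/7)) + (exp(-4*I*pi/7)) + (exp(-6*I*pi/7)) + (exp(6*I*pi/7)) + (exp(4*I*pi/7)) + (exp(2*I*pi/7))] = 0/7 = 0
  <chi_1*chi_3, chi_6> = (1/7)[1*(1)*conj(1) + 1*(exp(-6*I*pi/7))*conj(exp(-2*I*pi/7)) + 1*(exp(2*I*pi/7))*conj(exp(-4*I*pi/7)) + 1*(exp(-4*I*pi/7))*conj(exp(-6*I*pi/7)) + 1*(exp(4*I*pi/7))*conj(exp(6*I*pi/7)) + 1*(exp(-2*I*pi/7))*conj(exp(4*I*pi/7)) + 1*(exp(6*I*pi/7))*conj(exp(2*I*pi/7))]
      = (1/7)[(1) + (exp(-4*I*pi/7)) + (exp(6*I*pi/7)) + (exp(2*I*pi/7)) + (exp(-2*I*pi/7)) + (exp(-6*I*pi/7)) + (exp(4*I*pi/7))] = 0/7 = 0
(Exp terms are combined using exp(i*s)*conj(exp(i*t)) = exp(i*(s-t)), and sums of them are collapsed using the identity that for every m > 1 the m distinct m-th roots of unity sum to 0, e.g. 1 + exp(2*I*pi/3) + exp(-2*I*pi/3) = 0.)
Hence the multiplicities are chi_4: 1. Dimension check: dim(chi_1)*dim(chi_3) = 1*1 = 1 and sum (mult * dim) = 1*1 = 1.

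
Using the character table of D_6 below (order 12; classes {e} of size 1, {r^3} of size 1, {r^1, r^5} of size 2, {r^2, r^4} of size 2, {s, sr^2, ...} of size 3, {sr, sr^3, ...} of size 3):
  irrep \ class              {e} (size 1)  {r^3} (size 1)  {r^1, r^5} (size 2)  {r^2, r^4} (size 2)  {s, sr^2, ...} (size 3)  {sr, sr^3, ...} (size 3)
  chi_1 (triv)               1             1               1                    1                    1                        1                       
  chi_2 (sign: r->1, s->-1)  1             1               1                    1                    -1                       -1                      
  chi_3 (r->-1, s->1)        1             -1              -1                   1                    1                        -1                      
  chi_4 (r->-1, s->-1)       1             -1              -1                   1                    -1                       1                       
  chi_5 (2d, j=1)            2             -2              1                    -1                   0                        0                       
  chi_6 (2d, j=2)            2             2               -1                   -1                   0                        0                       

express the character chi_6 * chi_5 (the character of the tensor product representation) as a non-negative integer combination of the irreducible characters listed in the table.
chi_6 tensor chi_5 = chi_3 + chi_4 + chi_5 (all other irreducibles have multiplicity 0).

Proof sketch: The character of a tensor product is the pointwise product (chi_6 * chi_5)(C) = chi_6(C) * chi_5(C):
  {e}: (2)*(2), {r^3}: (2)*(-2), {r^1, r^5}: (-1)*(1), {r^2, r^4}: (-1)*(-1), {s, sr^2, ...}: (0)*(0), {sr, sr^3, ...}: (0)*(0)
so (chi_6 * chi_5) takes values
  {e} -> 4, {r^3} -> -4, {r^1, r^5} -> -1, {r^2, r^4} -> 1, {s, sr^2, ...} -> 0, {sr, sr^3, ...} -> 0.
Now take the inner product of this character with each irreducible chi from the table, <chi_6*chi_5, chi> = (1/12) sum_C |C| (chi_6*chi_5)(C) conj(chi(C)):
  <chi_6*chi_5, chi_1> = (1/12)[1*(4)*conj(1) + 1*(-4)*conj(1) + 2*(-1)*conj(1) + 2*(1)*conj(1) + 3*(0)*conj(1) + 3*(0)*conj(1)]
      = (1/12)[(4) + (-4) + (-2) + (2) + (0) + (0)] = 0/12 = 0
  <chi_6*chi_5, chi_2> = (1/12)[1*(4)*conj(1) + 1*(-4)*conj(1) + 2*(-1)*conj(1) + 2*(1)*conj(1) + 3*(0)*conj(-1) + 3*(0)*conj(-1)]
      = (1/12)[(4) + (-4) + (-2) + (2) + (0) + (0)] = 0/12 = 0
  <chi_6*chi_5, chi_3> = (1/12)[1*(4)*conj(1) + 1*(-4)*conj(-1) + 2*(-1)*conj(-1) + 2*(1)*conj(1) + 3*(0)*conj(1) + 3*(0)*conj(-1)]
      = (1/12)[(4) + (4) + (2) + (2) + (0) + (0)] = 12/12 = 1
  <chi_6*chi_5, chi_4> = (1/12)[1*(4)*conj(1) + 1*(-4)*conj(-1) + 2*(-1)*conj(-1) + 2*(1)*conj(1) + 3*(0)*conj(-1) + 3*(0)*conj(1)]
      = (1/12)[(4) + (4) + (2) + (2) + (0) + (0)] = 12/12 = 1
  <chi_6*chi_5, chi_5> = (1/12)[1*(4)*conj(2) + 1*(-4)*conj(-2) + 2*(-1)*conj(1) + 2*(1)*conj(-1) + 3*(0)*conj(0) + 3*(0)*conj(0)]
      = (1/12)[(8) + (8) + (-2) + (-2) + (0) + (0)] = 12/12 = 1
  <chi_6*chi_5, chi_6> = (1/12)[1*(4)*conj(2) + 1*(-4)*conj(2) + 2*(-1)*conj(-1) + 2*(1)*conj(-1) + 3*(0)*conj(0) + 3*(0)*conj(0)]
      = (1/12)[(8) + (-8) + (2) + (-2) + (0) + (0)] = 0/12 = 0
Hence the multiplicities are chi_3: 1, chi_4: 1, chi_5: 1. Dimension check: dim(chi_6)*dim(chi_5) = 2*2 = 4 and sum (mult * dim) = 1*1 + 1*1 + 1*2 = 4.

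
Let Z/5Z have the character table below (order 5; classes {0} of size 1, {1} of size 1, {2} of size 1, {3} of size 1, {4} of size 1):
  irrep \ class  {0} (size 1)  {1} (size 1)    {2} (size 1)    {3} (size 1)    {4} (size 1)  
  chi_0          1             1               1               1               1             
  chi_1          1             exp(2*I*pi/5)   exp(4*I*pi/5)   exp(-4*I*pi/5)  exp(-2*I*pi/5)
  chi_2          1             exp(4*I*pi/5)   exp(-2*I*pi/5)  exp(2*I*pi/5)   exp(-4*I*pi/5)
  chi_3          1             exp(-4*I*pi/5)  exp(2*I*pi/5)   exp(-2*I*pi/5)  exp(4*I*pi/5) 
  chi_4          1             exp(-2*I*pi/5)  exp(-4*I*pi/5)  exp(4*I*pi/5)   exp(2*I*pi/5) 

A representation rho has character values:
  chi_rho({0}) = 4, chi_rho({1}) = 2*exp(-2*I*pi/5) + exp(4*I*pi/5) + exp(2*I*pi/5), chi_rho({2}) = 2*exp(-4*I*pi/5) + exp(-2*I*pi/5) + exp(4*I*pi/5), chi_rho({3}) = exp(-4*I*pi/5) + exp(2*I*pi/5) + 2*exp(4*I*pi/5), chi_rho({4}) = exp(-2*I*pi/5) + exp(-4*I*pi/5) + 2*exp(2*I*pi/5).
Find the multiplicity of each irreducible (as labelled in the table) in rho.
Multiplicities: chi_0: 0, chi_1: 1, chi_2: 1, chi_3: 0, chi_4: 2.

Details: Use <chi_rho, chi> = (1/|G|) sum_C |C| * chi_rho(C) * conj(chi(C)) with |G| = 5 for each irreducible chi in the table:
  <chi_rho, chi_0> = (1/5)[1*(4)*conj(1) + 1*(2*exp(-2*I*pi/5) + exp(4*I*pi/5) + exp(2*I*pi/5))*conj(1) + 1*(2*exp(-4*I*pi/5) + exp(-2*I*pi/5) + exp(4*I*pi/5))*conj(1) + 1*(exp(-4*I*pi/5) + exp(2*I*pi/5) + 2*exp(4*I*pi/5))*conj(1) + 1*(exp(-2*I*pi/5) + exp(-4*I*pi/5) + 2*exp(2*I*pi/5))*conj(1)]
      = (1/5)[(4) + (2*exp(-2*I*pi/5) + exp(4*I*pi/5) + exp(2*I*pi/5)) + (2*exp(-4*I*pi/5) + exp(-2*I*pi/5) + exp(4*I*pi/5)) + (exp(-4*I*pi/5) + exp(2*I*pi/5) + 2*exp(4*I*pi/5)) + (exp(-2*I*pi/5) + exp(-4*I*pi/5) + 2*exp(2*I*pi/5))] = 0/5 = 0
  <chi_rho, chi_1> = (1/5)[1*(4)*conj(1) + 1*(2*exp(-2*I*pi/5) + exp(4*I*pi/5) + exp(2*I*pi/5))*conj(exp(2*I*pi/5)) + 1*(2*exp(-4*I*pi/5) + exp(-2*I*pi/5) + exp(4*I*pi/5))*conj(exp(4*I*pi/5)) + 1*(exp(-4*I*pi/5) + exp(2*I*pi/5) + 2*exp(4*I*pi/5))*conj(exp(-4*I*pi/5)) + 1*(exp(-2*I*pi/5) + exp(-4*I*pi/5) + 2*exp(2*I*pi/5))*conj(exp(-2*I*pi/5))]
      = (1/5)[(4) + (1 + 2*exp(-4*I*pi/5) + exp(2*I*pi/5)) + (1 + exp(4*I*pi/5) + 2*exp(2*I*pi/5)) + (1 + 2*exp(-2*I*pi/5) + exp(-4*I*pi/5)) + (1 + exp(-2*I*pi/5) + 2*exp(4*I*pi/5))] = 5/5 = 1
  <chi_rho, chi_2> = (1/5)[1*(4)*conj(1) + 1*(2*exp(-2*I*pi/5) + exp(4*I*pi/5) + exp(2*I*pi/5))*conj(exp(4*I*pi/5)) + 1*(2*exp(-4*I*pi/5) + exp(-2*I*pi/5) + exp(4*I*pi/5))*conj(exp(-2*I*pi/5)) + 1*(exp(-4*I*pi/5) + exp(2*I*pi/5) + 2*exp(4*I*pi/5))*conj(exp(2*I*pi/5)) + 1*(exp(-2*I*pi/5) + exp(-4*I*pi/5) + 2*exp(2*I*pi/5))*conj(exp(-4*I*pi/5))]
      = (1/5)[(4) + (1 + exp(-2*I*pi/5) + 2*exp(4*I*pi/5)) + (1 + 2*exp(-2*I*pi/5) + exp(-4*I*pi/5)) + (1 + exp(4*I*pi/5) + 2*exp(2*I*pi/5)) + (1 + 2*exp(-4*I*pi/5) + exp(2*I*pi/5))] = 5/5 = 1
  <chi_rho, chi_3> = (1/5)[1*(4)*conj(1) + 1*(2*exp(-2*I*pi/5) + exp(4*I*pi/5) + exp(2*I*pi/5))*conj(exp(-4*I*pi/5)) + 1*(2*exp(-4*I*pi/5) + exp(-2*I*pi/5) + exp(4*I*pi/5))*conj(exp(2*I*pi/5)) + 1*(exp(-4*I*pi/5) + exp(2*I*pi/5) + 2*exp(4*I*pi/5))*conj(exp(-2*I*pi/5)) + 1*(exp(-2*I*pi/5) + exp(-4*I*pi/5) + 2*exp(2*I*pi/5))*conj(exp(4*I*pi/5))]
      = (1/5)[(4) + (exp(-2*I*pi/5) + exp(-4*I*pi/5) + 2*exp(2*I*pi/5)) + (exp(-4*I*pi/5) + exp(2*I*pi/5) + 2*exp(4*I*pi/5)) + (2*exp(-4*I*pi/5) + exp(-2*I*pi/5) + exp(4*I*pi/5)) + (2*exp(-2*I*pi/5) + exp(4*I*pi/5) + exp(2*I*pi/5))] = 0/5 = 0
  <chi_rho, chi_4> = (1/5)[1*(4)*conj(1) + 1*(2*exp(-2*I*pi/5) + exp(4*I*pi/5) + exp(2*I*pi/5))*conj(exp(-2*I*pi/5)) + 1*(2*exp(-4*I*pi/5) + exp(-2*I*pi/5) + exp(4*I*pi/5))*conj(exp(-4*I*pi/5)) + 1*(exp(-4*I*pi/5) + exp(2*I*pi/5) + 2*exp(4*I*pi/5))*conj(exp(4*I*pi/5)) + 1*(exp(-2*I*pi/5) + exp(-4*I*pi/5) + 2*exp(2*I*pi/5))*conj(exp(2*I*pi/5))]
      = (1/5)[(4) + (2 + exp(-4*I*pi/5) + exp(4*I*pi/5)) + (2 + exp(-2*I*pi/5) + exp(2*I*pi/5)) + (2 + exp(-2*I*pi/5) + exp(2*I*pi/5)) + (2 + exp(-4*I*pi/5) + exp(4*I*pi/5))] = 10/5 = 2
(Exp terms are combined using exp(i*s)*conj(exp(i*t)) = exp(i*(s-t)), and sums of them are collapsed using the identity that for every m > 1 the m distinct m-th roots of unity sum to 0, e.g. 1 + exp(2*I*pi/3) + exp(-2*I*pi/3) = 0.)
Dimension check: dim(rho) = sum (mult * dim) = 0*1 + 1*1 + 1*1 + 0*1 + 2*1 = 4 = chi_rho(e) = 4.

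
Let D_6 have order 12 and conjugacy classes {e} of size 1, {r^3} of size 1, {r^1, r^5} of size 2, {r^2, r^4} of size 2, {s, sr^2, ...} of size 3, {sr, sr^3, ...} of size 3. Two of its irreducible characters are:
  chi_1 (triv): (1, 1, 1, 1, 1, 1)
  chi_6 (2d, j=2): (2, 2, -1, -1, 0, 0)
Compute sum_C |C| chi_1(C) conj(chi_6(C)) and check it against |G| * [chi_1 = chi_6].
Sum = 0; so <chi_1, chi_6> = 0 (distinct irreducibles are orthogonal).

Solution. Compute term by term over conjugacy classes (|C| * chi_1(C) * conj(chi_6(C))):
  1*(1)*conj(2) + 1*(1)*conj(2) + 2*(1)*conj(-1) + 2*(1)*conj(-1) + 3*(1)*conj(0) + 3*(1)*conj(0)
  = (2) + (2) + (-2) + (-2) + (0) + (0)
  = 0.
Dividing by |G| = 12 gives 0/12 = 0, matching the row-orthogonality relation <chi_1, chi_6> = [chi_1 = chi_6].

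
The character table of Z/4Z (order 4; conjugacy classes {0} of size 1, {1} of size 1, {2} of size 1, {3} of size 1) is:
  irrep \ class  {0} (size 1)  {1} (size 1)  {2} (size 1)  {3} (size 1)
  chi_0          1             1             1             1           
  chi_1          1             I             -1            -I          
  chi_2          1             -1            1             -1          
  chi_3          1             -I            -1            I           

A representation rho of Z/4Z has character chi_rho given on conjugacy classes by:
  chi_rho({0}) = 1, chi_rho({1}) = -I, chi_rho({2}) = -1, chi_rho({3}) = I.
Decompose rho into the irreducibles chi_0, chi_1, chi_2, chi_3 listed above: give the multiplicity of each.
Multiplicities: chi_0: 0, chi_1: 0, chi_2: 0, chi_3: 1.

Proof sketch: Use <chi_rho, chi> = (1/|G|) sum_C |C| * chi_rho(C) * conj(chi(C)) with |G| = 4 for each irreducible chi in the table:
  <chi_rho, chi_0> = (1/4)[1*(1)*conj(1) + 1*(-I)*conj(1) + 1*(-1)*conj(1) + 1*(I)*conj(1)]
      = (1/4)[(1) + (-I) + (-1) + (I)] = 0/4 = 0
  <chi_rho, chi_1> = (1/4)[1*(1)*conj(1) + 1*(-I)*conj(I) + 1*(-1)*conj(-1) + 1*(I)*conj(-I)]
      = (1/4)[(1) + (-1) + (1) + (-1)] = 0/4 = 0
  <chi_rho, chi_2> = (1/4)[1*(1)*conj(1) + 1*(-I)*conj(-1) + 1*(-1)*conj(1) + 1*(I)*conj(-1)]
      = (1/4)[(1) + (I) + (-1) + (-I)] = 0/4 = 0
  <chi_rho, chi_3> = (1/4)[1*(1)*conj(1) + 1*(-I)*conj(-I) + 1*(-1)*conj(-1) + 1*(I)*conj(I)]
      = (1/4)[(1) + (1) + (1) + (1)] = 4/4 = 1
(Exp terms are combined using exp(i*s)*conj(exp(i*t)) = exp(i*(s-t)), and sums of them are collapsed using the identity that for every m > 1 the m distinct m-th roots of unity sum to 0, e.g. 1 + exp(2*I*pi/3) + exp(-2*I*pi/3) = 0.)
Dimension check: dim(rho) = sum (mult * dim) = 0*1 + 0*1 + 0*1 + 1*1 = 1 = chi_rho(e) = 1.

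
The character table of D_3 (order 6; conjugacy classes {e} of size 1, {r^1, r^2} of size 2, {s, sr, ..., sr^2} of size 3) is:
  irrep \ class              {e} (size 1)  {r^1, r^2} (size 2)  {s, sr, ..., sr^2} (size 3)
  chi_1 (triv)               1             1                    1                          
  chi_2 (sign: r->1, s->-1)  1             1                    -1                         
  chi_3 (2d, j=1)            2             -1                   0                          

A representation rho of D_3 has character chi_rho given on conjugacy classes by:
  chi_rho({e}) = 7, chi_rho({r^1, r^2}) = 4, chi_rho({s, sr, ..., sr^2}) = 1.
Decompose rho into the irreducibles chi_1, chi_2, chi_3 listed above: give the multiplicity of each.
Multiplicities: chi_1: 3, chi_2: 2, chi_3: 1.

Derivation: Use <chi_rho, chi> = (1/|G|) sum_C |C| * chi_rho(C) * conj(chi(C)) with |G| = 6 for each irreducible chi in the table:
  <chi_rho, chi_1> = (1/6)[1*(7)*conj(1) + 2*(4)*conj(1) + 3*(1)*conj(1)]
      = (1/6)[(7) + (8) + (3)] = 18/6 = 3
  <chi_rho, chi_2> = (1/6)[1*(7)*conj(1) + 2*(4)*conj(1) + 3*(1)*conj(-1)]
      = (1/6)[(7) + (8) + (-3)] = 12/6 = 2
  <chi_rho, chi_3> = (1/6)[1*(7)*conj(2) + 2*(4)*conj(-1) + 3*(1)*conj(0)]
      = (1/6)[(14) + (-8) + (0)] = 6/6 = 1
Dimension check: dim(rho) = sum (mult * dim) = 3*1 + 2*1 + 1*2 = 7 = chi_rho(e) = 7.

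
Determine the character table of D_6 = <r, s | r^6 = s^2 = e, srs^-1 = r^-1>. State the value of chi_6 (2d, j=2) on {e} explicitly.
Conjugacy classes: {e} of size 1, {r^3} of size 1, {r^1, r^5} of size 2, {r^2, r^4} of size 2, {s, sr^2, ...} of size 3, {sr, sr^3, ...} of size 3.
Character table:
  irrep \ class              {e} (size 1)  {r^3} (size 1)  {r^1, r^5} (size 2)  {r^2, r^4} (size 2)  {s, sr^2, ...} (size 3)  {sr, sr^3, ...} (size 3)
  chi_1 (triv)               1             1               1                    1                    1                        1                       
  chi_2 (sign: r->1, s->-1)  1             1               1                    1                    -1                       -1                      
  chi_3 (r->-1, s->1)        1             -1              -1                   1                    1                        -1                      
  chi_4 (r->-1, s->-1)       1             -1              -1                   1                    -1                       1                       
  chi_5 (2d, j=1)            2             -2              1                    -1                   0                        0                       
  chi_6 (2d, j=2)            2             2               -1                   -1                   0                        0                       

Spot check: chi_6 (2d, j=2) on {e} = 2.

Justification: D_6 has order 2*6 = 12 with 6 conjugacy classes, hence 6 irreducibles. Sum of squared dims 1 + 1 + 1 + 1 + 4 + 4 = 12 = |G|. Linear characters come from the abelianisation; the 2-dimensional irreps have character r^k -> 2*cos(2*pi*j*k/6), reflections -> 0.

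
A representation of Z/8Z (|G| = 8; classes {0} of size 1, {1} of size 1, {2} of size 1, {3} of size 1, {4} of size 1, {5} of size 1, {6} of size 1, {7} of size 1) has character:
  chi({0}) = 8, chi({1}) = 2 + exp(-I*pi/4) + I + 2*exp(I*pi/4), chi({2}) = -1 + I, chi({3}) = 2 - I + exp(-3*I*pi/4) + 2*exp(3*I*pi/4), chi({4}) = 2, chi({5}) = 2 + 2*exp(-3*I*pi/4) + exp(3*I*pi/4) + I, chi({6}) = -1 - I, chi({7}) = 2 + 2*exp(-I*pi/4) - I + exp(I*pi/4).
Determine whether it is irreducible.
Not irreducible (reducible): <chi, chi> = 14 > 1.

Justification: <chi, chi> = (1/|G|) sum_C |C| * |chi(C)|^2 = (1/8)[1*|8|^2 + 1*|2 + exp(-I*pi/4) + I + 2*exp(I*pi/4)|^2 + 1*|-1 + I|^2 + 1*|2 - I + exp(-3*I*pi/4) + 2*exp(3*I*pi/4)|^2 + 1*|2|^2 + 1*|2 + 2*exp(-3*I*pi/4) + exp(3*I*pi/4) + I|^2 + 1*|-1 - I|^2 + 1*|2 + 2*exp(-I*pi/4) - I + exp(I*pi/4)|^2]
  = (1/8)[(64) + (10 + 6*exp(-I*pi/4) - exp(3*I*pi/4) + 7*exp(I*pi/4)) + (2) + (10 + 7*exp(-3*I*pi/4) - exp(-I*pi/4) + 6*exp(3*I*pi/4)) + (4) + (10 + 7*exp(-3*I*pi/4) - exp(-I*pi/4) + 6*exp(3*I*pi/4)) + (2) + (10 + 6*exp(-I*pi/4) - exp(3*I*pi/4) + 7*exp(I*pi/4))] = 112/8 = 14.
(Exp terms are combined using exp(i*s)*conj(exp(i*t)) = exp(i*(s-t)), and sums of them are collapsed using the identity that for every m > 1 the m distinct m-th roots of unity sum to 0, e.g. 1 + exp(2*I*pi/3) + exp(-2*I*pi/3) = 0.)
A character is irreducible iff <chi, chi> = 1, so this representation is reducible.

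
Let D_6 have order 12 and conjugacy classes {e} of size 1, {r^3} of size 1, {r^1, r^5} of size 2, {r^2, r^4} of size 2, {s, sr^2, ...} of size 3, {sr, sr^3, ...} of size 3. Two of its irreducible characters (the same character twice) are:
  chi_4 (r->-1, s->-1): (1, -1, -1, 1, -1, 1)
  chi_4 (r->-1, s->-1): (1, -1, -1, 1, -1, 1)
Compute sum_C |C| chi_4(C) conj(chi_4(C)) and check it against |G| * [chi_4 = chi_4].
Sum = 12 = |G| = 12; so <chi_4, chi_4> = 1 (norm-1 confirms irreducibility).

Solution. Compute term by term over conjugacy classes (|C| * chi_4(C) * conj(chi_4(C))):
  1*(1)*conj(1) + 1*(-1)*conj(-1) + 2*(-1)*conj(-1) + 2*(1)*conj(1) + 3*(-1)*conj(-1) + 3*(1)*conj(1)
  = (1) + (1) + (2) + (2) + (3) + (3)
  = 12.
Dividing by |G| = 12 gives 12/12 = 1, matching the row-orthogonality relation <chi_4, chi_4> = [chi_4 = chi_4].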